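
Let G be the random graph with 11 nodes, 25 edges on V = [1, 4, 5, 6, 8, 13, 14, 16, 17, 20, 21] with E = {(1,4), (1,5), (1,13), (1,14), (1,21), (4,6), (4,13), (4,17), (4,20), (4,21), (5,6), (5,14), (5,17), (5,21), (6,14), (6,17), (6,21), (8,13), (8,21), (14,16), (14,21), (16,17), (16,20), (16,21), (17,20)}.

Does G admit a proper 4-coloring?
A valid 4-coloring: color 1: [13, 17, 21]; color 2: [4, 8, 14]; color 3: [1, 6, 20]; color 4: [5, 16].
(χ(G) = 4 ≤ 4.)

Yes, G is 4-colorable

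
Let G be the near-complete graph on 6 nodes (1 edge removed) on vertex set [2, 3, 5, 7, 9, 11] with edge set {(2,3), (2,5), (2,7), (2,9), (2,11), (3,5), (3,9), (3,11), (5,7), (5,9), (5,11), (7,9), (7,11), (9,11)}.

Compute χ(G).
χ(G) = 5

Clique number ω(G) = 5 (lower bound: χ ≥ ω).
The clique on [2, 3, 5, 9, 11] has size 5, forcing χ ≥ 5, and the coloring below uses 5 colors, so χ(G) = 5.
A valid 5-coloring: color 1: [9]; color 2: [5]; color 3: [2]; color 4: [11]; color 5: [3, 7].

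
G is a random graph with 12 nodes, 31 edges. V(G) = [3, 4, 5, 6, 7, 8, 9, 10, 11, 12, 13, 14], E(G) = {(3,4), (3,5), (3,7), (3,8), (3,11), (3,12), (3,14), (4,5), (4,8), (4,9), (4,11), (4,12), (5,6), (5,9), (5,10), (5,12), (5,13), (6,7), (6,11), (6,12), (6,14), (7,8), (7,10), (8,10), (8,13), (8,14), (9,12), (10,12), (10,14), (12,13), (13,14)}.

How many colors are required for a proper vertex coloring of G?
χ(G) = 4

Clique number ω(G) = 4 (lower bound: χ ≥ ω).
The clique on [3, 4, 5, 12] has size 4, forcing χ ≥ 4, and the coloring below uses 4 colors, so χ(G) = 4.
A valid 4-coloring: color 1: [5, 8, 11]; color 2: [7, 12, 14]; color 3: [3, 6, 9, 10, 13]; color 4: [4].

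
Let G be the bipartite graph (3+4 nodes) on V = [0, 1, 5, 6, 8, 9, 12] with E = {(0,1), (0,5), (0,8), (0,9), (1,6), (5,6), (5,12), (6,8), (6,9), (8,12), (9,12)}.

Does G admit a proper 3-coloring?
A valid 3-coloring: color 1: [0, 6, 12]; color 2: [1, 5, 8, 9].
(χ(G) = 2 ≤ 3.)

Yes, G is 3-colorable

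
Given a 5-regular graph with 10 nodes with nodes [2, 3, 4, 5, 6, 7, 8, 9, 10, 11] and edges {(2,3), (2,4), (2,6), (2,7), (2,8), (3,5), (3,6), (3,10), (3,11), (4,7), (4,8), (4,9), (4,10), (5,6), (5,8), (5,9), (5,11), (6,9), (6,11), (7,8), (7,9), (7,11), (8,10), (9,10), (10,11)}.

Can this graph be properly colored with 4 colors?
Yes, G is 4-colorable

A valid 4-coloring: color 1: [8, 9, 11]; color 2: [2, 5, 10]; color 3: [4, 6]; color 4: [3, 7].
(χ(G) = 4 ≤ 4.)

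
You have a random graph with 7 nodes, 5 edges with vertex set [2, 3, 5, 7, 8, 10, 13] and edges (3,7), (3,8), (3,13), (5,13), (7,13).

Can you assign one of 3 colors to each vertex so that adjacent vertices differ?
A valid 3-coloring: color 1: [2, 3, 5, 10]; color 2: [8, 13]; color 3: [7].
(χ(G) = 3 ≤ 3.)

Yes, G is 3-colorable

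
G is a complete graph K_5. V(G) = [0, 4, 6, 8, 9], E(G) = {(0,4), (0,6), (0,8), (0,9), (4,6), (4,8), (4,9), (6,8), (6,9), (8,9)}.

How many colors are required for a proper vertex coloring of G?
χ(G) = 5

Clique number ω(G) = 5 (lower bound: χ ≥ ω).
The clique on [0, 4, 6, 8, 9] has size 5, forcing χ ≥ 5, and the coloring below uses 5 colors, so χ(G) = 5.
A valid 5-coloring: color 1: [9]; color 2: [4]; color 3: [0]; color 4: [6]; color 5: [8].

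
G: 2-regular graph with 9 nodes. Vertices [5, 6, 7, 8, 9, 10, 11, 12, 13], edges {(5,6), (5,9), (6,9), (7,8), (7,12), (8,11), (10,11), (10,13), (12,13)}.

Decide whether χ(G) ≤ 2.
No, G is not 2-colorable

The clique on vertices [5, 6, 9] has size 3 > 2, so it alone needs 3 colors.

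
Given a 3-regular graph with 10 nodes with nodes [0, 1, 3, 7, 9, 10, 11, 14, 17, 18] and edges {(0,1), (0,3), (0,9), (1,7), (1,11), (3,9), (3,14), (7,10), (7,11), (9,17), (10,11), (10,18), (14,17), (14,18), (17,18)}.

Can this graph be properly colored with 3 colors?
A valid 3-coloring: color 1: [0, 7, 14]; color 2: [1, 3, 10, 17]; color 3: [9, 11, 18].
(χ(G) = 3 ≤ 3.)

Yes, G is 3-colorable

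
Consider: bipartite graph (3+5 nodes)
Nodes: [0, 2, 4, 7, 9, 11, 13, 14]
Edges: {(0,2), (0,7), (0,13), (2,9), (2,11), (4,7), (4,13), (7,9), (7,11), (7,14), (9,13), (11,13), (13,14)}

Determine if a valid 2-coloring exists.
A valid 2-coloring: color 1: [2, 7, 13]; color 2: [0, 4, 9, 11, 14].
(χ(G) = 2 ≤ 2.)

Yes, G is 2-colorable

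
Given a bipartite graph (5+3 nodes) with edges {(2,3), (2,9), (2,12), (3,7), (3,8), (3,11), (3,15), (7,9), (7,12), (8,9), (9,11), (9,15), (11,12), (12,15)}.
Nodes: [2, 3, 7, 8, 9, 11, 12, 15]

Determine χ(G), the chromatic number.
χ(G) = 2

Clique number ω(G) = 2 (lower bound: χ ≥ ω).
The graph is bipartite (no odd cycle), so 2 colors suffice: χ(G) = 2.
A valid 2-coloring: color 1: [3, 9, 12]; color 2: [2, 7, 8, 11, 15].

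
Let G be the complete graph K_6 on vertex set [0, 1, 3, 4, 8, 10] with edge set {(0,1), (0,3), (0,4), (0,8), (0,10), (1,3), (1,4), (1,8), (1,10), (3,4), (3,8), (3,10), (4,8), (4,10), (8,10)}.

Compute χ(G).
χ(G) = 6

Clique number ω(G) = 6 (lower bound: χ ≥ ω).
The clique on [0, 1, 3, 4, 8, 10] has size 6, forcing χ ≥ 6, and the coloring below uses 6 colors, so χ(G) = 6.
A valid 6-coloring: color 1: [8]; color 2: [4]; color 3: [10]; color 4: [1]; color 5: [0]; color 6: [3].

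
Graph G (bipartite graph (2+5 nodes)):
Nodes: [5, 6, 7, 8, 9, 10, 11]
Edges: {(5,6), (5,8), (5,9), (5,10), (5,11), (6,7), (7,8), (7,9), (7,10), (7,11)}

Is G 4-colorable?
A valid 4-coloring: color 1: [5, 7]; color 2: [6, 8, 9, 10, 11].
(χ(G) = 2 ≤ 4.)

Yes, G is 4-colorable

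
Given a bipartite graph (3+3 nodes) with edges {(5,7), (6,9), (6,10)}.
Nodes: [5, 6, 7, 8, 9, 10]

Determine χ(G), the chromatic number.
χ(G) = 2

Clique number ω(G) = 2 (lower bound: χ ≥ ω).
The graph is bipartite (no odd cycle), so 2 colors suffice: χ(G) = 2.
A valid 2-coloring: color 1: [5, 6, 8]; color 2: [7, 9, 10].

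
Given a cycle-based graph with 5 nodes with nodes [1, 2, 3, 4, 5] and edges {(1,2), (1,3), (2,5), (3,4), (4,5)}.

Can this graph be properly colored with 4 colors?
A valid 4-coloring: color 1: [3, 5]; color 2: [2, 4]; color 3: [1].
(χ(G) = 3 ≤ 4.)

Yes, G is 4-colorable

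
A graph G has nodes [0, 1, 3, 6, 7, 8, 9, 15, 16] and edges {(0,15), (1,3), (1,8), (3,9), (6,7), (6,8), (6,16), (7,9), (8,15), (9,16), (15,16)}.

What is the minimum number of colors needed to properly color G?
Clique number ω(G) = 2 (lower bound: χ ≥ ω).
The graph is bipartite (no odd cycle), so 2 colors suffice: χ(G) = 2.
A valid 2-coloring: color 1: [1, 6, 9, 15]; color 2: [0, 3, 7, 8, 16].

χ(G) = 2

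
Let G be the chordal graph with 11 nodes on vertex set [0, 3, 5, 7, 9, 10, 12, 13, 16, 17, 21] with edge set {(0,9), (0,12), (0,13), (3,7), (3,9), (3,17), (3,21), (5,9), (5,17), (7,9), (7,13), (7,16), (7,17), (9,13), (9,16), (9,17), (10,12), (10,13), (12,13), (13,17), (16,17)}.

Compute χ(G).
χ(G) = 4

Clique number ω(G) = 4 (lower bound: χ ≥ ω).
The clique on [7, 9, 16, 17] has size 4, forcing χ ≥ 4, and the coloring below uses 4 colors, so χ(G) = 4.
A valid 4-coloring: color 1: [9, 12, 21]; color 2: [0, 10, 17]; color 3: [3, 5, 13, 16]; color 4: [7].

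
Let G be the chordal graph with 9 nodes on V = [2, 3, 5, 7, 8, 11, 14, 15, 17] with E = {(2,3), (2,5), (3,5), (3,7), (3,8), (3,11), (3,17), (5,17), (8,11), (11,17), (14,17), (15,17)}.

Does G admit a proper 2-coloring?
No, G is not 2-colorable

The clique on vertices [3, 8, 11] has size 3 > 2, so it alone needs 3 colors.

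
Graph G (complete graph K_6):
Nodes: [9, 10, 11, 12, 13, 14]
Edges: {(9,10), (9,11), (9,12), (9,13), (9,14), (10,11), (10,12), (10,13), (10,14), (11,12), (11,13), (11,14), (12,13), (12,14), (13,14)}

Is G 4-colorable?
No, G is not 4-colorable

The clique on vertices [9, 10, 11, 12, 13, 14] has size 6 > 4, so it alone needs 6 colors.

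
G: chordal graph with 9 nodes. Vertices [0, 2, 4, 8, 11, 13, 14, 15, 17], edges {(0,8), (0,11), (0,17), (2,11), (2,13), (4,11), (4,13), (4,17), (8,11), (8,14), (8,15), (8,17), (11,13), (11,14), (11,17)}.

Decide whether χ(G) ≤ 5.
A valid 5-coloring: color 1: [11, 15]; color 2: [2, 4, 8]; color 3: [13, 14, 17]; color 4: [0].
(χ(G) = 4 ≤ 5.)

Yes, G is 5-colorable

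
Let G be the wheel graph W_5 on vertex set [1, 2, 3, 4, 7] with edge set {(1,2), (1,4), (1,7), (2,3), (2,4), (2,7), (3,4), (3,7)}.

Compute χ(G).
χ(G) = 3

Clique number ω(G) = 3 (lower bound: χ ≥ ω).
The clique on [1, 2, 4] has size 3, forcing χ ≥ 3, and the coloring below uses 3 colors, so χ(G) = 3.
A valid 3-coloring: color 1: [2]; color 2: [4, 7]; color 3: [1, 3].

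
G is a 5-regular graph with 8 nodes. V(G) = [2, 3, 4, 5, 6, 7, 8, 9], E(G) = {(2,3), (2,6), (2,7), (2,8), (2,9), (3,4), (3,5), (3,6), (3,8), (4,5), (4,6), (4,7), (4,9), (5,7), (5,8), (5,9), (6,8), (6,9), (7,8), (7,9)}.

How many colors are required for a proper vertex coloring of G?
Clique number ω(G) = 4 (lower bound: χ ≥ ω).
The clique on [2, 3, 6, 8] has size 4, forcing χ ≥ 4, and the coloring below uses 4 colors, so χ(G) = 4.
A valid 4-coloring: color 1: [6, 7]; color 2: [2, 5]; color 3: [4, 8]; color 4: [3, 9].

χ(G) = 4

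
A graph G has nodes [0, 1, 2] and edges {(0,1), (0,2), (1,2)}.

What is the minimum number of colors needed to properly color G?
Clique number ω(G) = 3 (lower bound: χ ≥ ω).
The clique on [0, 1, 2] has size 3, forcing χ ≥ 3, and the coloring below uses 3 colors, so χ(G) = 3.
A valid 3-coloring: color 1: [1]; color 2: [2]; color 3: [0].

χ(G) = 3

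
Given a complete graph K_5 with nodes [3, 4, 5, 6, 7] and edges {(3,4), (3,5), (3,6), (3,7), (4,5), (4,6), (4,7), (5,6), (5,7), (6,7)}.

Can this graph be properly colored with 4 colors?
No, G is not 4-colorable

The clique on vertices [3, 4, 5, 6, 7] has size 5 > 4, so it alone needs 5 colors.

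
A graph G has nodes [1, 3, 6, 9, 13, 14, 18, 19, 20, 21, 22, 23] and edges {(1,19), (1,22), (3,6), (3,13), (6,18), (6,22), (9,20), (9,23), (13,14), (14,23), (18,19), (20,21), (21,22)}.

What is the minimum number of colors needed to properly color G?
Clique number ω(G) = 2 (lower bound: χ ≥ ω).
Odd cycle [18, 19, 1, 22, 6] needs 3 colors (χ ≥ 3).
The coloring below uses 3 colors, so χ(G) = 3.
A valid 3-coloring: color 1: [6, 9, 13, 19, 21]; color 2: [3, 18, 20, 22, 23]; color 3: [1, 14].

χ(G) = 3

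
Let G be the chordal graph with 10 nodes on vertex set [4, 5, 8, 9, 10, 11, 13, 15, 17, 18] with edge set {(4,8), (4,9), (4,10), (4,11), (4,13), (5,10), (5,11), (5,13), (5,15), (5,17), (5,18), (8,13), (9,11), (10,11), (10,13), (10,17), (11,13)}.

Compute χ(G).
Clique number ω(G) = 4 (lower bound: χ ≥ ω).
The clique on [4, 10, 11, 13] has size 4, forcing χ ≥ 4, and the coloring below uses 4 colors, so χ(G) = 4.
A valid 4-coloring: color 1: [4, 5]; color 2: [8, 9, 10, 15, 18]; color 3: [11, 17]; color 4: [13].

χ(G) = 4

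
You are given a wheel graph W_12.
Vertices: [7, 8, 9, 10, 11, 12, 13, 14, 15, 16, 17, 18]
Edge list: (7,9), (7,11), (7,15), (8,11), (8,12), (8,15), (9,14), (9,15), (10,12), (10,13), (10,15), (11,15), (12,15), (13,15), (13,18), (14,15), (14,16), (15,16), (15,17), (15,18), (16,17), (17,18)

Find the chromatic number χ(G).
Clique number ω(G) = 3 (lower bound: χ ≥ ω).
Odd cycle [10, 12, 8, 11, 7, 9, 14, 16, 17, 18, 13] needs 3 colors (χ ≥ 3).
Vertex 15 is adjacent to every vertex of [7, 8, 9, 10, 11, 12, 13, 14, 16, 17, 18], which already need 3 colors among themselves, so 15 needs a new color (χ ≥ 4).
The coloring below uses 4 colors, so χ(G) = 4.
A valid 4-coloring: color 1: [15]; color 2: [7, 8, 10, 14, 18]; color 3: [9, 11, 12, 13, 16]; color 4: [17].

χ(G) = 4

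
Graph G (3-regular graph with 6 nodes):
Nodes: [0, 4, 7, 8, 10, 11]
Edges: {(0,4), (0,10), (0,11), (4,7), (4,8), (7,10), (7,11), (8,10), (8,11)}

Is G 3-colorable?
Yes, G is 3-colorable

A valid 3-coloring: color 1: [4, 10, 11]; color 2: [0, 7, 8].
(χ(G) = 2 ≤ 3.)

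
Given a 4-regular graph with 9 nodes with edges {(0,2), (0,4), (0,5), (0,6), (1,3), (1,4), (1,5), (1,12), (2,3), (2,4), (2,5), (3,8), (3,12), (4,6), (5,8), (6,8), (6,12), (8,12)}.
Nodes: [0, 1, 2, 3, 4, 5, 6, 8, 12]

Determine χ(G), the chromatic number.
Clique number ω(G) = 3 (lower bound: χ ≥ ω).
Suppose a proper 3-coloring c exists. The clique [0, 2, 4] takes 3 distinct colors; by symmetry let c(0) = 1, c(2) = 2, c(4) = 3.
- Vertex 5: neighbors [0, 2] already have colors [1, 2] ⇒ c(5) = 3.
- Vertex 6: neighbors [0, 4] already have colors [1, 3] ⇒ c(6) = 2.
- Vertex 8: neighbors [6, 5] already have colors [2, 3] ⇒ c(8) = 1.
- Vertex 3: neighbors [8, 2] already have colors [1, 2] ⇒ c(3) = 3.
- Vertex 12: neighbors [8, 6, 3] already have colors [1, 2, 3] — all 3 colors blocked. Contradiction.
The forced assignments end in a contradiction, so G has no proper 3-coloring (χ ≥ 4).
The coloring below uses 4 colors, so χ(G) = 4.
A valid 4-coloring: color 1: [0, 1, 8]; color 2: [3, 5, 6]; color 3: [4, 12]; color 4: [2].

χ(G) = 4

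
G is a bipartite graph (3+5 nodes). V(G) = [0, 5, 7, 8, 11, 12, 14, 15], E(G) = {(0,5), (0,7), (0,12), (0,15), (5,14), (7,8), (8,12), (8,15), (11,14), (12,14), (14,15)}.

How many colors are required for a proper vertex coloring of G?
χ(G) = 2

Clique number ω(G) = 2 (lower bound: χ ≥ ω).
The graph is bipartite (no odd cycle), so 2 colors suffice: χ(G) = 2.
A valid 2-coloring: color 1: [0, 8, 14]; color 2: [5, 7, 11, 12, 15].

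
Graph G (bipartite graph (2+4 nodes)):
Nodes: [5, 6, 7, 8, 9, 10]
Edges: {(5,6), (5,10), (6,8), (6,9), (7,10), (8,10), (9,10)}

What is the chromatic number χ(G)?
Clique number ω(G) = 2 (lower bound: χ ≥ ω).
The graph is bipartite (no odd cycle), so 2 colors suffice: χ(G) = 2.
A valid 2-coloring: color 1: [6, 10]; color 2: [5, 7, 8, 9].

χ(G) = 2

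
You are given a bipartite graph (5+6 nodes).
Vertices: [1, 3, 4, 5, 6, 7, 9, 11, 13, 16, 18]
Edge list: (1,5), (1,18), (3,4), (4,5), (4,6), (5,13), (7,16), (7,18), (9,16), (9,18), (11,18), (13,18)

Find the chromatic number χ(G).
Clique number ω(G) = 2 (lower bound: χ ≥ ω).
The graph is bipartite (no odd cycle), so 2 colors suffice: χ(G) = 2.
A valid 2-coloring: color 1: [3, 5, 6, 16, 18]; color 2: [1, 4, 7, 9, 11, 13].

χ(G) = 2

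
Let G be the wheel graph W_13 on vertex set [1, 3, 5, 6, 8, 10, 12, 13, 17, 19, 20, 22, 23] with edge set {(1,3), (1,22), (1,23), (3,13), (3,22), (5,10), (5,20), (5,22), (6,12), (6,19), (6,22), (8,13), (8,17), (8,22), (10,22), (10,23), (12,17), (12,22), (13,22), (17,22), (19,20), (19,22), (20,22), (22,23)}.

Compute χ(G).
χ(G) = 3

Clique number ω(G) = 3 (lower bound: χ ≥ ω).
The clique on [1, 3, 22] has size 3, forcing χ ≥ 3, and the coloring below uses 3 colors, so χ(G) = 3.
A valid 3-coloring: color 1: [22]; color 2: [1, 6, 10, 13, 17, 20]; color 3: [3, 5, 8, 12, 19, 23].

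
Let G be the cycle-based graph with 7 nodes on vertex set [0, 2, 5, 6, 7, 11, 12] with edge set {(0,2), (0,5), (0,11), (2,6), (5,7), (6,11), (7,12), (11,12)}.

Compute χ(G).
χ(G) = 3

Clique number ω(G) = 2 (lower bound: χ ≥ ω).
Odd cycle [11, 12, 7, 5, 0] needs 3 colors (χ ≥ 3).
The coloring below uses 3 colors, so χ(G) = 3.
A valid 3-coloring: color 1: [0, 6, 12]; color 2: [2, 5, 11]; color 3: [7].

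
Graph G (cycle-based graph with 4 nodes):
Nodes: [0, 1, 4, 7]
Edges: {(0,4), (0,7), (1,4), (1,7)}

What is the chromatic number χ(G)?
Clique number ω(G) = 2 (lower bound: χ ≥ ω).
The graph is bipartite (no odd cycle), so 2 colors suffice: χ(G) = 2.
A valid 2-coloring: color 1: [4, 7]; color 2: [0, 1].

χ(G) = 2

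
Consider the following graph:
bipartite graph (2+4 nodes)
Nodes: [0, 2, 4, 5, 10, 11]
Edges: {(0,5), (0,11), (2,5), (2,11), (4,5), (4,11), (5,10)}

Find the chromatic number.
Clique number ω(G) = 2 (lower bound: χ ≥ ω).
The graph is bipartite (no odd cycle), so 2 colors suffice: χ(G) = 2.
A valid 2-coloring: color 1: [5, 11]; color 2: [0, 2, 4, 10].

χ(G) = 2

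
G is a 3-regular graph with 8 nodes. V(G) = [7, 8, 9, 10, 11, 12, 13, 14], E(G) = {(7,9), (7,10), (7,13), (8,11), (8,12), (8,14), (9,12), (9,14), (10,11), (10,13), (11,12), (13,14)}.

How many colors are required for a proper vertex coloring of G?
χ(G) = 3

Clique number ω(G) = 3 (lower bound: χ ≥ ω).
The clique on [7, 10, 13] has size 3, forcing χ ≥ 3, and the coloring below uses 3 colors, so χ(G) = 3.
A valid 3-coloring: color 1: [7, 11, 14]; color 2: [12, 13]; color 3: [8, 9, 10].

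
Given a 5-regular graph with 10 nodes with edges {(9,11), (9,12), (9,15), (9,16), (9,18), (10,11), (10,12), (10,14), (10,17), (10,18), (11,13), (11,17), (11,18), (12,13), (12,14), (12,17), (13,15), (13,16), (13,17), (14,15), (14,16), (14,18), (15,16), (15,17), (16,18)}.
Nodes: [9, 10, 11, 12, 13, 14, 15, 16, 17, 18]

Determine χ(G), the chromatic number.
Clique number ω(G) = 3 (lower bound: χ ≥ ω).
Odd cycle [17, 11, 18, 14, 12] needs 3 colors (χ ≥ 3).
Vertex 10 is adjacent to every vertex of [11, 12, 14, 17, 18], which already need 3 colors among themselves, so 10 needs a new color (χ ≥ 4).
The coloring below uses 4 colors, so χ(G) = 4.
A valid 4-coloring: color 1: [9, 14, 17]; color 2: [12, 15, 18]; color 3: [10, 13]; color 4: [11, 16].

χ(G) = 4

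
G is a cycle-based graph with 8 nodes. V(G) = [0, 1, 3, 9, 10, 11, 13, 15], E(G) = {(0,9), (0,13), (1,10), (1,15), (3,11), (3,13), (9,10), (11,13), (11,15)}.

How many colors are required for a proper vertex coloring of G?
χ(G) = 3

Clique number ω(G) = 3 (lower bound: χ ≥ ω).
The clique on [3, 11, 13] has size 3, forcing χ ≥ 3, and the coloring below uses 3 colors, so χ(G) = 3.
A valid 3-coloring: color 1: [10, 13, 15]; color 2: [1, 9, 11]; color 3: [0, 3].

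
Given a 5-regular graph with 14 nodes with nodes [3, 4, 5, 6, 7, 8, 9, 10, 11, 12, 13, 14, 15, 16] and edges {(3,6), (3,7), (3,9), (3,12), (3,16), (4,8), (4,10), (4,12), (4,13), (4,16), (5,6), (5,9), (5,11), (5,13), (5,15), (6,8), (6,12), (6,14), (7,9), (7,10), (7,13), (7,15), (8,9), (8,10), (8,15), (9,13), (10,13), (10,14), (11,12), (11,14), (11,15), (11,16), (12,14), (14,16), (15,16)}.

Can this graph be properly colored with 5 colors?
A valid 5-coloring: color 1: [6, 9, 10, 16]; color 2: [3, 13, 14, 15]; color 3: [5, 7, 8, 12]; color 4: [4, 11].
(χ(G) = 4 ≤ 5.)

Yes, G is 5-colorable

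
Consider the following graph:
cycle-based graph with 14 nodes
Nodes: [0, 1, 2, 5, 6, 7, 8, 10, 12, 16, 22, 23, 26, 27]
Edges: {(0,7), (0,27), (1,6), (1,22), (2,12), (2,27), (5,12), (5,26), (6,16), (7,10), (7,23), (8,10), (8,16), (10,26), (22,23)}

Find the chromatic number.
χ(G) = 2

Clique number ω(G) = 2 (lower bound: χ ≥ ω).
The graph is bipartite (no odd cycle), so 2 colors suffice: χ(G) = 2.
A valid 2-coloring: color 1: [0, 1, 2, 5, 10, 16, 23]; color 2: [6, 7, 8, 12, 22, 26, 27].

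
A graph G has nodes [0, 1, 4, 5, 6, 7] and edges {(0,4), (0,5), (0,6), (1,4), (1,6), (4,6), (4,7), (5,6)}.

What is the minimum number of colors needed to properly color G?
χ(G) = 3

Clique number ω(G) = 3 (lower bound: χ ≥ ω).
The clique on [0, 4, 6] has size 3, forcing χ ≥ 3, and the coloring below uses 3 colors, so χ(G) = 3.
A valid 3-coloring: color 1: [4, 5]; color 2: [6, 7]; color 3: [0, 1].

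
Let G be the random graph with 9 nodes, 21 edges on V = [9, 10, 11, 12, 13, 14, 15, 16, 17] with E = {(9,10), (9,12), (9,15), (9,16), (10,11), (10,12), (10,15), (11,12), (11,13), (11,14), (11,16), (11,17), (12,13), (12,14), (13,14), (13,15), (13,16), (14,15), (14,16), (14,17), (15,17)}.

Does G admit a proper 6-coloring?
Yes, G is 6-colorable

A valid 6-coloring: color 1: [9, 14]; color 2: [11, 15]; color 3: [12, 16, 17]; color 4: [10, 13].
(χ(G) = 4 ≤ 6.)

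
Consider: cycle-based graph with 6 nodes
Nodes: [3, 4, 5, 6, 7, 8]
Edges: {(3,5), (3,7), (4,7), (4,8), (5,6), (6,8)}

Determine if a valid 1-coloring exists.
Edge (4,8) forces its endpoints to differ, so 1 color is not enough.

No, G is not 1-colorable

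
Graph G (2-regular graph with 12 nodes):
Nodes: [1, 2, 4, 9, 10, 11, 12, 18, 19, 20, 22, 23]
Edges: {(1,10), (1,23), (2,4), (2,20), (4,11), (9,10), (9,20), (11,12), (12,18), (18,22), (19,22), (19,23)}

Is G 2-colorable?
Yes, G is 2-colorable

A valid 2-coloring: color 1: [1, 2, 9, 11, 18, 19]; color 2: [4, 10, 12, 20, 22, 23].
(χ(G) = 2 ≤ 2.)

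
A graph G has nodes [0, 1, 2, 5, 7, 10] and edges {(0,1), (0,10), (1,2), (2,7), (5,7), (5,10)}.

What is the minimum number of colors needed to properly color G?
Clique number ω(G) = 2 (lower bound: χ ≥ ω).
The graph is bipartite (no odd cycle), so 2 colors suffice: χ(G) = 2.
A valid 2-coloring: color 1: [0, 2, 5]; color 2: [1, 7, 10].

χ(G) = 2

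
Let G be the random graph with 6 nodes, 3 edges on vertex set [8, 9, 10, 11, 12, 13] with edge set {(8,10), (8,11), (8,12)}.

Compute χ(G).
Clique number ω(G) = 2 (lower bound: χ ≥ ω).
The graph is bipartite (no odd cycle), so 2 colors suffice: χ(G) = 2.
A valid 2-coloring: color 1: [8, 9, 13]; color 2: [10, 11, 12].

χ(G) = 2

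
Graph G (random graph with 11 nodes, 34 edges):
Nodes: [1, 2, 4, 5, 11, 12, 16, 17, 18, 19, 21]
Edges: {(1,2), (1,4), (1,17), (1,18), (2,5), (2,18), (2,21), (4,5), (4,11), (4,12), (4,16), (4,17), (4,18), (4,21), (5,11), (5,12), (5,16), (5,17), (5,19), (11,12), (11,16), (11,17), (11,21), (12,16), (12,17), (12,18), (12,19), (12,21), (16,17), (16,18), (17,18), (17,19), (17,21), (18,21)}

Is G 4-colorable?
The clique on vertices [4, 5, 11, 12, 16, 17] has size 6 > 4, so it alone needs 6 colors.

No, G is not 4-colorable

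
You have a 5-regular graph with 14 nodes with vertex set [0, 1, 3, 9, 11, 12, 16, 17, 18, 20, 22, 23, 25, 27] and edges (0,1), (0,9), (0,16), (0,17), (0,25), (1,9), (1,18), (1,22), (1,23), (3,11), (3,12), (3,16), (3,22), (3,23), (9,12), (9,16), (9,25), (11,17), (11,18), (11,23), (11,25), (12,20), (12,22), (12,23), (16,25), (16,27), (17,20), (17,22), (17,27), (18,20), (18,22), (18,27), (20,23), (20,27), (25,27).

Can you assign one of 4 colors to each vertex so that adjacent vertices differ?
Yes, G is 4-colorable

A valid 4-coloring: color 1: [1, 11, 16, 20]; color 2: [9, 22, 23, 27]; color 3: [0, 3, 18]; color 4: [12, 17, 25].
(χ(G) = 4 ≤ 4.)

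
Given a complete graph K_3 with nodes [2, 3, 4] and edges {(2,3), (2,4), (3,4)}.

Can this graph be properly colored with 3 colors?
Yes, G is 3-colorable

A valid 3-coloring: color 1: [3]; color 2: [2]; color 3: [4].
(χ(G) = 3 ≤ 3.)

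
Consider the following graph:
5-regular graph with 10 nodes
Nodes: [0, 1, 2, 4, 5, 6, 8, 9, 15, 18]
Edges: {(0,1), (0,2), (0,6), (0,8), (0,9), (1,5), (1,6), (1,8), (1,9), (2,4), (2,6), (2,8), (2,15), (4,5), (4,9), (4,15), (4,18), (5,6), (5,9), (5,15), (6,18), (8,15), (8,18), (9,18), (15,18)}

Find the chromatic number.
Clique number ω(G) = 3 (lower bound: χ ≥ ω).
Suppose a proper 3-coloring c exists. The clique [0, 1, 6] takes 3 distinct colors; by symmetry let c(0) = 1, c(1) = 2, c(6) = 3.
- Vertex 2: neighbors [0, 6] already have colors [1, 3] ⇒ c(2) = 2.
- Vertex 5: neighbors [1, 6] already have colors [2, 3] ⇒ c(5) = 1.
- Vertex 4: neighbors [5, 2] already have colors [1, 2] ⇒ c(4) = 3.
- Vertex 15: neighbors [5, 2, 4] already have colors [1, 2, 3] — all 3 colors blocked. Contradiction.
The forced assignments end in a contradiction, so G has no proper 3-coloring (χ ≥ 4).
The coloring below uses 4 colors, so χ(G) = 4.
A valid 4-coloring: color 1: [0, 4]; color 2: [6, 8, 9]; color 3: [1, 15]; color 4: [2, 5, 18].

χ(G) = 4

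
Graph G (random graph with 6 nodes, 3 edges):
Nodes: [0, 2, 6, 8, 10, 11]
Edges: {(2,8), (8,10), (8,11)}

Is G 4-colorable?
Yes, G is 4-colorable

A valid 4-coloring: color 1: [0, 6, 8]; color 2: [2, 10, 11].
(χ(G) = 2 ≤ 4.)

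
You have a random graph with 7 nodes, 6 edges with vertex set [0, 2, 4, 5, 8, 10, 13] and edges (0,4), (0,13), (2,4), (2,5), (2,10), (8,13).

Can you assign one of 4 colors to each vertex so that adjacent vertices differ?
Yes, G is 4-colorable

A valid 4-coloring: color 1: [0, 2, 8]; color 2: [4, 5, 10, 13].
(χ(G) = 2 ≤ 4.)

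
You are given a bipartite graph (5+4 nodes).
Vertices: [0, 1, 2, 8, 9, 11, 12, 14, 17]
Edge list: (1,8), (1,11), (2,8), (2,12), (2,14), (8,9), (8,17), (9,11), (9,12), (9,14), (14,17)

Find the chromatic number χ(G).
Clique number ω(G) = 2 (lower bound: χ ≥ ω).
The graph is bipartite (no odd cycle), so 2 colors suffice: χ(G) = 2.
A valid 2-coloring: color 1: [0, 1, 2, 9, 17]; color 2: [8, 11, 12, 14].

χ(G) = 2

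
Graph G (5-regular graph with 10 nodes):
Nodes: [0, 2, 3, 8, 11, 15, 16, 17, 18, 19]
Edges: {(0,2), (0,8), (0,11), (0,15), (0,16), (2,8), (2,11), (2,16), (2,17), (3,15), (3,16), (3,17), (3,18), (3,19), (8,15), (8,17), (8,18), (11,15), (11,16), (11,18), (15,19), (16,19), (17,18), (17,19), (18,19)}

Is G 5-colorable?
A valid 5-coloring: color 1: [0, 19]; color 2: [2, 15, 18]; color 3: [3, 8, 11]; color 4: [16, 17].
(χ(G) = 4 ≤ 5.)

Yes, G is 5-colorable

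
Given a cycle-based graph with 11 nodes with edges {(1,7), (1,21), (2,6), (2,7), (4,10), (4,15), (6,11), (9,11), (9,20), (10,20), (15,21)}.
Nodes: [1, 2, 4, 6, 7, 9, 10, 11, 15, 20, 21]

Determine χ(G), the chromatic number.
χ(G) = 3

Clique number ω(G) = 2 (lower bound: χ ≥ ω).
Odd cycle [21, 15, 4, 10, 20, 9, 11, 6, 2, 7, 1] needs 3 colors (χ ≥ 3).
The coloring below uses 3 colors, so χ(G) = 3.
A valid 3-coloring: color 1: [4, 7, 11, 20, 21]; color 2: [1, 6, 9, 10, 15]; color 3: [2].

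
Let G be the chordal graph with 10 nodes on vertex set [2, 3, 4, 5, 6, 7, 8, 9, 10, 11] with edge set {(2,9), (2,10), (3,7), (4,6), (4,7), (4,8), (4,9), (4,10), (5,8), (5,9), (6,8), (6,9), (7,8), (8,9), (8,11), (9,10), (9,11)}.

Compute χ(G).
Clique number ω(G) = 4 (lower bound: χ ≥ ω).
The clique on [4, 6, 8, 9] has size 4, forcing χ ≥ 4, and the coloring below uses 4 colors, so χ(G) = 4.
A valid 4-coloring: color 1: [7, 9]; color 2: [3, 8, 10]; color 3: [2, 4, 5, 11]; color 4: [6].

χ(G) = 4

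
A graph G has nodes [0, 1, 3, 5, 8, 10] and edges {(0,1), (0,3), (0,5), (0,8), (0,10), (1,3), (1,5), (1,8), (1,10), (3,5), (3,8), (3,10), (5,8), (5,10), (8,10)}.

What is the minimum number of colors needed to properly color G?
χ(G) = 6

Clique number ω(G) = 6 (lower bound: χ ≥ ω).
The clique on [0, 1, 3, 5, 8, 10] has size 6, forcing χ ≥ 6, and the coloring below uses 6 colors, so χ(G) = 6.
A valid 6-coloring: color 1: [8]; color 2: [5]; color 3: [0]; color 4: [10]; color 5: [1]; color 6: [3].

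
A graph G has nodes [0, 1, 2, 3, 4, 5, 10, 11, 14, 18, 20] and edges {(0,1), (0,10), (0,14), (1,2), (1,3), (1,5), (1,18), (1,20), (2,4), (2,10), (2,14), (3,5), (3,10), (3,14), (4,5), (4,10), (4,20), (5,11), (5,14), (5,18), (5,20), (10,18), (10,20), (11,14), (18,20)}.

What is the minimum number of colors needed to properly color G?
Clique number ω(G) = 4 (lower bound: χ ≥ ω).
The clique on [1, 5, 18, 20] has size 4, forcing χ ≥ 4, and the coloring below uses 4 colors, so χ(G) = 4.
A valid 4-coloring: color 1: [5, 10]; color 2: [1, 4, 14]; color 3: [0, 2, 3, 11, 20]; color 4: [18].

χ(G) = 4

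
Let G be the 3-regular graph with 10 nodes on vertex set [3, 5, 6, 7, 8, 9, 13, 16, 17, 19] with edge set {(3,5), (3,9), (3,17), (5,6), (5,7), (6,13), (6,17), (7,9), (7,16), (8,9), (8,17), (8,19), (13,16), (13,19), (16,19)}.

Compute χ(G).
χ(G) = 3

Clique number ω(G) = 3 (lower bound: χ ≥ ω).
The clique on [13, 16, 19] has size 3, forcing χ ≥ 3, and the coloring below uses 3 colors, so χ(G) = 3.
A valid 3-coloring: color 1: [5, 9, 17, 19]; color 2: [3, 6, 8, 16]; color 3: [7, 13].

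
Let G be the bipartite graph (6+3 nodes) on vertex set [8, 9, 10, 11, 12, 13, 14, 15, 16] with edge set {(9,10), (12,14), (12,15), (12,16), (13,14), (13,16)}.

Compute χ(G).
Clique number ω(G) = 2 (lower bound: χ ≥ ω).
The graph is bipartite (no odd cycle), so 2 colors suffice: χ(G) = 2.
A valid 2-coloring: color 1: [8, 9, 11, 12, 13]; color 2: [10, 14, 15, 16].

χ(G) = 2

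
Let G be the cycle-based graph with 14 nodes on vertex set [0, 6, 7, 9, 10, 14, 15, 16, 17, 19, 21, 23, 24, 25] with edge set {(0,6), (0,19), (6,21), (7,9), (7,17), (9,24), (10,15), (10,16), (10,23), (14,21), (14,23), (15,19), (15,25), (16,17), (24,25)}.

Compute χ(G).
χ(G) = 2

Clique number ω(G) = 2 (lower bound: χ ≥ ω).
The graph is bipartite (no odd cycle), so 2 colors suffice: χ(G) = 2.
A valid 2-coloring: color 1: [0, 7, 15, 16, 21, 23, 24]; color 2: [6, 9, 10, 14, 17, 19, 25].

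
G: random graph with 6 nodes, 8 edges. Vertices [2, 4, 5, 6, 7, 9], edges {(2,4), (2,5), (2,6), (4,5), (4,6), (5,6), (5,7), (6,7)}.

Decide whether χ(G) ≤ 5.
A valid 5-coloring: color 1: [5, 9]; color 2: [6]; color 3: [2, 7]; color 4: [4].
(χ(G) = 4 ≤ 5.)

Yes, G is 5-colorable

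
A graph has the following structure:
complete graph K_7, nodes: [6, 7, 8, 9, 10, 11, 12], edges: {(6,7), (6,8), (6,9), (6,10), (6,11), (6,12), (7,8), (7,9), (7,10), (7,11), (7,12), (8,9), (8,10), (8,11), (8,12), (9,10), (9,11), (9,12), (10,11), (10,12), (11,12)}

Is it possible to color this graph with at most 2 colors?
No, G is not 2-colorable

The clique on vertices [6, 7, 8, 9, 10, 11, 12] has size 7 > 2, so it alone needs 7 colors.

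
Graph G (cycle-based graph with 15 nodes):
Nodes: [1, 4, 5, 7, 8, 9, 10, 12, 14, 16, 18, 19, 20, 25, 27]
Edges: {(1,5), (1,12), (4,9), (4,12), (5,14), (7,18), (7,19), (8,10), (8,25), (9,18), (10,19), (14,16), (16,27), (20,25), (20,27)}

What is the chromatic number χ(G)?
Clique number ω(G) = 2 (lower bound: χ ≥ ω).
Odd cycle [9, 4, 12, 1, 5, 14, 16, 27, 20, 25, 8, 10, 19, 7, 18] needs 3 colors (χ ≥ 3).
The coloring below uses 3 colors, so χ(G) = 3.
A valid 3-coloring: color 1: [5, 7, 8, 9, 12, 16, 20]; color 2: [1, 4, 10, 14, 18, 25, 27]; color 3: [19].

χ(G) = 3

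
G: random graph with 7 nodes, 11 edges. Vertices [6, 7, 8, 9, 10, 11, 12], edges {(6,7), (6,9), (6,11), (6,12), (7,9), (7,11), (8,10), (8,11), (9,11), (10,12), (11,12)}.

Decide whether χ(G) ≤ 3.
No, G is not 3-colorable

The clique on vertices [6, 7, 9, 11] has size 4 > 3, so it alone needs 4 colors.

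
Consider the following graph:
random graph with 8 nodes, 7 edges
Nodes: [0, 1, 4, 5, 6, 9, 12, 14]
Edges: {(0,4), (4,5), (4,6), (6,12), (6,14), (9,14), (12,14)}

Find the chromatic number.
Clique number ω(G) = 3 (lower bound: χ ≥ ω).
The clique on [6, 12, 14] has size 3, forcing χ ≥ 3, and the coloring below uses 3 colors, so χ(G) = 3.
A valid 3-coloring: color 1: [0, 1, 5, 6, 9]; color 2: [4, 14]; color 3: [12].

χ(G) = 3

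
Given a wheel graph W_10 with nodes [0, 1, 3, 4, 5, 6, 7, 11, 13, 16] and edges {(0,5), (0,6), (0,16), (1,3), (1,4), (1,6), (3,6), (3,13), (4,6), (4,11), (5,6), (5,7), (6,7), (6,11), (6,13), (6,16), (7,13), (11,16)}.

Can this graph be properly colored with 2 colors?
No, G is not 2-colorable

The clique on vertices [0, 6, 16] has size 3 > 2, so it alone needs 3 colors.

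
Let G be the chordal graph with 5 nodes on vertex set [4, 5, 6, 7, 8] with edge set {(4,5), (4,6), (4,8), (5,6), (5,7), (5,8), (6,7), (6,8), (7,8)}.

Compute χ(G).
Clique number ω(G) = 4 (lower bound: χ ≥ ω).
The clique on [4, 5, 6, 8] has size 4, forcing χ ≥ 4, and the coloring below uses 4 colors, so χ(G) = 4.
A valid 4-coloring: color 1: [5]; color 2: [6]; color 3: [8]; color 4: [4, 7].

χ(G) = 4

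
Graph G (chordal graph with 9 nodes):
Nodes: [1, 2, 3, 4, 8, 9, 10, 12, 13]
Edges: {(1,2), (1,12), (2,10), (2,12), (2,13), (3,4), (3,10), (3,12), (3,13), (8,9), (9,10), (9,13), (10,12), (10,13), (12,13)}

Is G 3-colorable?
No, G is not 3-colorable

The clique on vertices [2, 10, 12, 13] has size 4 > 3, so it alone needs 4 colors.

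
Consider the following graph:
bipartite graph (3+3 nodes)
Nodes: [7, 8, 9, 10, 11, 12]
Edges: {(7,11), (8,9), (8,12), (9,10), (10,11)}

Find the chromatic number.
Clique number ω(G) = 2 (lower bound: χ ≥ ω).
The graph is bipartite (no odd cycle), so 2 colors suffice: χ(G) = 2.
A valid 2-coloring: color 1: [9, 11, 12]; color 2: [7, 8, 10].

χ(G) = 2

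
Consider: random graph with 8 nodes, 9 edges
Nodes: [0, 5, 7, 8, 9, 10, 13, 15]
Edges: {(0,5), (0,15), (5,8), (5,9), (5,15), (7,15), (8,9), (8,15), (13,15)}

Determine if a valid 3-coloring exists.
A valid 3-coloring: color 1: [9, 10, 15]; color 2: [5, 7, 13]; color 3: [0, 8].
(χ(G) = 3 ≤ 3.)

Yes, G is 3-colorable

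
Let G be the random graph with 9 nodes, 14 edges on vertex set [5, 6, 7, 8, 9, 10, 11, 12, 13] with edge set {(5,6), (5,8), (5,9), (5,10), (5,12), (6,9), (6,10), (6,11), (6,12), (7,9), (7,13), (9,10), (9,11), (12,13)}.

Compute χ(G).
χ(G) = 4

Clique number ω(G) = 4 (lower bound: χ ≥ ω).
The clique on [5, 6, 9, 10] has size 4, forcing χ ≥ 4, and the coloring below uses 4 colors, so χ(G) = 4.
A valid 4-coloring: color 1: [8, 9, 12]; color 2: [5, 11, 13]; color 3: [6, 7]; color 4: [10].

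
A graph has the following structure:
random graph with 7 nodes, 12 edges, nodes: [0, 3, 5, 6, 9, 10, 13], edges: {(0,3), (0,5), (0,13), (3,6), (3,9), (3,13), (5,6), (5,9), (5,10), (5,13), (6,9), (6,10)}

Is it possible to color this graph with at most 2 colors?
No, G is not 2-colorable

The clique on vertices [0, 3, 13] has size 3 > 2, so it alone needs 3 colors.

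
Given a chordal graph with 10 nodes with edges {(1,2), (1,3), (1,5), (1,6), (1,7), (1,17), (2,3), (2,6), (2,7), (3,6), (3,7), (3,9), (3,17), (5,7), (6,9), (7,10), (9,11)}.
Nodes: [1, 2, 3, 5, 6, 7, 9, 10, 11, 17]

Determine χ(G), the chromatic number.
χ(G) = 4

Clique number ω(G) = 4 (lower bound: χ ≥ ω).
The clique on [1, 2, 3, 6] has size 4, forcing χ ≥ 4, and the coloring below uses 4 colors, so χ(G) = 4.
A valid 4-coloring: color 1: [1, 9, 10]; color 2: [3, 5, 11]; color 3: [6, 7, 17]; color 4: [2].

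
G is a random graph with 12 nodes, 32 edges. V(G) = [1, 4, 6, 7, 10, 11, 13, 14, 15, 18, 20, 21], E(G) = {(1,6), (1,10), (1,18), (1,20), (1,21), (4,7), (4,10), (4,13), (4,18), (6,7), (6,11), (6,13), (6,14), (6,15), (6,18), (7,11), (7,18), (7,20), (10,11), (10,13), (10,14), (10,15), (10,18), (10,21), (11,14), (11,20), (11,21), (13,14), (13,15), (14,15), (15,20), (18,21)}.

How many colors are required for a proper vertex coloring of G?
Clique number ω(G) = 4 (lower bound: χ ≥ ω).
The clique on [1, 10, 18, 21] has size 4, forcing χ ≥ 4, and the coloring below uses 4 colors, so χ(G) = 4.
A valid 4-coloring: color 1: [6, 10, 20]; color 2: [11, 13, 18]; color 3: [1, 7, 14]; color 4: [4, 15, 21].

χ(G) = 4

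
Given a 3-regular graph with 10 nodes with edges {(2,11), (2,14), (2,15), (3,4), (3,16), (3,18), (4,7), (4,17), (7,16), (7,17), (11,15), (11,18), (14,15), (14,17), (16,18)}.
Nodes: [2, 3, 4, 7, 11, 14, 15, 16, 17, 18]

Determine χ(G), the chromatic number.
χ(G) = 3

Clique number ω(G) = 3 (lower bound: χ ≥ ω).
The clique on [2, 11, 15] has size 3, forcing χ ≥ 3, and the coloring below uses 3 colors, so χ(G) = 3.
A valid 3-coloring: color 1: [2, 4, 18]; color 2: [15, 16, 17]; color 3: [3, 7, 11, 14].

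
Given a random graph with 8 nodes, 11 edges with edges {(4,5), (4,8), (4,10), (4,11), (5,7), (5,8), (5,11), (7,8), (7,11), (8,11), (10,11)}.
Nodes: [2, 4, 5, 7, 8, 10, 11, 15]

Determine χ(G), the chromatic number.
χ(G) = 4

Clique number ω(G) = 4 (lower bound: χ ≥ ω).
The clique on [4, 5, 8, 11] has size 4, forcing χ ≥ 4, and the coloring below uses 4 colors, so χ(G) = 4.
A valid 4-coloring: color 1: [2, 11, 15]; color 2: [4, 7]; color 3: [8, 10]; color 4: [5].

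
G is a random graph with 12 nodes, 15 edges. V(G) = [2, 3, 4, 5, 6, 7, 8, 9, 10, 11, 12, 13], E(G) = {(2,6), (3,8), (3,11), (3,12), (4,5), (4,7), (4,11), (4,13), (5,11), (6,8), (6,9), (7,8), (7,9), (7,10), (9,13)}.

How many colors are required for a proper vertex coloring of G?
χ(G) = 3

Clique number ω(G) = 3 (lower bound: χ ≥ ω).
The clique on [4, 5, 11] has size 3, forcing χ ≥ 3, and the coloring below uses 3 colors, so χ(G) = 3.
A valid 3-coloring: color 1: [6, 7, 11, 12, 13]; color 2: [2, 4, 8, 9, 10]; color 3: [3, 5].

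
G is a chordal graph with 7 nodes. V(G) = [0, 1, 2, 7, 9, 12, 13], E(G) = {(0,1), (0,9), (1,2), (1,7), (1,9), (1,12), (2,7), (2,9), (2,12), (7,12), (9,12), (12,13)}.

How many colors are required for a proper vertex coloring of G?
Clique number ω(G) = 4 (lower bound: χ ≥ ω).
The clique on [1, 2, 9, 12] has size 4, forcing χ ≥ 4, and the coloring below uses 4 colors, so χ(G) = 4.
A valid 4-coloring: color 1: [0, 12]; color 2: [1, 13]; color 3: [2]; color 4: [7, 9].

χ(G) = 4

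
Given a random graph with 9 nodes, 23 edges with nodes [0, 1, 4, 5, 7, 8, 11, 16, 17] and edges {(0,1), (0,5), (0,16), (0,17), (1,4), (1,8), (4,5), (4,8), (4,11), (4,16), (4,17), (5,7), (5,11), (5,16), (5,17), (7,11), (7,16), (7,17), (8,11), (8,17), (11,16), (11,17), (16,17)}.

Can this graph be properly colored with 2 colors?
No, G is not 2-colorable

The clique on vertices [4, 5, 11, 16, 17] has size 5 > 2, so it alone needs 5 colors.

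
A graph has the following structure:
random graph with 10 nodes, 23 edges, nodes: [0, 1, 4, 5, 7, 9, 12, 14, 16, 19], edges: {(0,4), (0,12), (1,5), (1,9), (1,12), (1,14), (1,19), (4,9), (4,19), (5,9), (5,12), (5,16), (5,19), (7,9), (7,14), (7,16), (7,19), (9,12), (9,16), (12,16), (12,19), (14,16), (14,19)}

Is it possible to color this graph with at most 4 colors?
A valid 4-coloring: color 1: [0, 9, 19]; color 2: [4, 7, 12]; color 3: [5, 14]; color 4: [1, 16].
(χ(G) = 4 ≤ 4.)

Yes, G is 4-colorable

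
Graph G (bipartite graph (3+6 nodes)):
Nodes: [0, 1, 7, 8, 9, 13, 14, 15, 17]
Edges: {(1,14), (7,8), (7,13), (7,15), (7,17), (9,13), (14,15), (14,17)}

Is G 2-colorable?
Yes, G is 2-colorable

A valid 2-coloring: color 1: [0, 7, 9, 14]; color 2: [1, 8, 13, 15, 17].
(χ(G) = 2 ≤ 2.)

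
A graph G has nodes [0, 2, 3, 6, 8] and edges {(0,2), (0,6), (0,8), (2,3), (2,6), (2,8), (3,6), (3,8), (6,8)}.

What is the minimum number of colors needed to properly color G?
Clique number ω(G) = 4 (lower bound: χ ≥ ω).
The clique on [0, 2, 6, 8] has size 4, forcing χ ≥ 4, and the coloring below uses 4 colors, so χ(G) = 4.
A valid 4-coloring: color 1: [6]; color 2: [2]; color 3: [8]; color 4: [0, 3].

χ(G) = 4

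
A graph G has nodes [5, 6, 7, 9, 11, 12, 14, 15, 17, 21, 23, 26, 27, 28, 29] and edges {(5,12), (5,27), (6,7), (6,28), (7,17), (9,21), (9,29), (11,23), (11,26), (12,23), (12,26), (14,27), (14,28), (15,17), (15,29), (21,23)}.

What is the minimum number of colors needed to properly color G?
χ(G) = 3

Clique number ω(G) = 2 (lower bound: χ ≥ ω).
Odd cycle [5, 27, 14, 28, 6, 7, 17, 15, 29, 9, 21, 23, 11, 26, 12] needs 3 colors (χ ≥ 3).
The coloring below uses 3 colors, so χ(G) = 3.
A valid 3-coloring: color 1: [7, 9, 11, 12, 15, 27, 28]; color 2: [5, 6, 14, 17, 23, 26, 29]; color 3: [21].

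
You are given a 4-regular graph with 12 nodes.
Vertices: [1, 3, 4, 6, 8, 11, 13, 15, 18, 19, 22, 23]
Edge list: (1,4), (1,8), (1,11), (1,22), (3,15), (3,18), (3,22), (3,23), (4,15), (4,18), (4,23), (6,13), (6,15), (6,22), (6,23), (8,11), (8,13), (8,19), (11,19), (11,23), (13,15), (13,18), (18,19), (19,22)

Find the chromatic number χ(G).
Clique number ω(G) = 3 (lower bound: χ ≥ ω).
The clique on [1, 8, 11] has size 3, forcing χ ≥ 3, and the coloring below uses 3 colors, so χ(G) = 3.
A valid 3-coloring: color 1: [11, 15, 18, 22]; color 2: [1, 13, 19, 23]; color 3: [3, 4, 6, 8].

χ(G) = 3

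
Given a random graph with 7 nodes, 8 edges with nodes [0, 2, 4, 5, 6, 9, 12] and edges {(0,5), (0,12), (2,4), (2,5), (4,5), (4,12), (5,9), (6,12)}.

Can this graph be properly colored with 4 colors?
Yes, G is 4-colorable

A valid 4-coloring: color 1: [5, 12]; color 2: [0, 4, 6, 9]; color 3: [2].
(χ(G) = 3 ≤ 4.)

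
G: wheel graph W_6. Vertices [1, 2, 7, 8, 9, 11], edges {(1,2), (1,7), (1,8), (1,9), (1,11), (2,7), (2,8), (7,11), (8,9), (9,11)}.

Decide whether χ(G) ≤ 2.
No, G is not 2-colorable

The clique on vertices [1, 8, 9] has size 3 > 2, so it alone needs 3 colors.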